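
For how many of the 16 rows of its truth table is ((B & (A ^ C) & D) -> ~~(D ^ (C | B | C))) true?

A  B  C  D     (A ^ C)  (B & (A ^ C) & D)  (C | B | C)  (D ^ (C | B | C))  ~(D ^ (C | B | C))  ~~(D ^ (C | B | C))  φ
T  T  T  T        F             F               T               F                  T                    F           T
T  T  T  F        F             F               T               T                  F                    T           T
T  T  F  T        T             T               T               F                  T                    F           F
T  T  F  F        T             F               T               T                  F                    T           T
T  F  T  T        F             F               T               F                  T                    F           T
T  F  T  F        F             F               T               T                  F                    T           T
T  F  F  T        T             F               F               T                  F                    T           T
T  F  F  F        T             F               F               F                  T                    F           T
F  T  T  T        T             T               T               F                  T                    F           F
F  T  T  F        T             F               T               T                  F                    T           T
F  T  F  T        F             F               T               F                  T                    F           T
F  T  F  F        F             F               T               T                  F                    T           T
F  F  T  T        T             F               T               F                  T                    F           T
F  F  T  F        T             F               T               T                  F                    T           T
F  F  F  T        F             F               F               T                  F                    T           T
F  F  F  F        F             F               F               F                  T                    F           T
The formula is true on 14 of the 16 rows.

14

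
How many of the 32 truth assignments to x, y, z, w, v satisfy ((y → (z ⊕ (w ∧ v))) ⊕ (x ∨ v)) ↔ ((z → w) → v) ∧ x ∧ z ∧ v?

  x   |   y   |   z   |   w   |   v   ||   φ  
 True |  True |  True |  True |  True ||  True
 True |  True |  True |  True | False ||  True
 True |  True |  True | False |  True || False
 True |  True |  True | False | False ||  True
 True |  True | False |  True |  True ||  True
 True |  True | False |  True | False || False
 True |  True | False | False |  True || False
 True |  True | False | False | False || False
 True | False |  True |  True |  True || False
 True | False |  True |  True | False ||  True
 True | False |  True | False |  True || False
 True | False |  True | False | False ||  True
 True | False | False |  True |  True ||  True
 True | False | False |  True | False ||  True
 True | False | False | False |  True ||  True
 True | False | False | False | False ||  True
False |  True |  True |  True |  True || False
False |  True |  True |  True | False || False
False |  True |  True | False |  True ||  True
False |  True |  True | False | False || False
False |  True | False |  True |  True ||  True
False |  True | False |  True | False ||  True
False |  True | False | False |  True || False
False |  True | False | False | False ||  True
False | False |  True |  True |  True ||  True
False | False |  True |  True | False || False
False | False |  True | False |  True ||  True
False | False |  True | False | False || False
False | False | False |  True |  True ||  True
False | False | False |  True | False || False
False | False | False | False |  True ||  True
False | False | False | False | False || False
The formula is true on 18 of the 32 rows.

18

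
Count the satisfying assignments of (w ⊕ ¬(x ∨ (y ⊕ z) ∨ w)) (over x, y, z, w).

10

x  y  z  w  |  (w ⊕ ¬(x ∨ (y ⊕ z) ∨ w))
T  T  T  T  |             T            
T  T  T  F  |             F            
T  T  F  T  |             T            
T  T  F  F  |             F            
T  F  T  T  |             T            
T  F  T  F  |             F            
T  F  F  T  |             T            
T  F  F  F  |             F            
F  T  T  T  |             T            
F  T  T  F  |             T            
F  T  F  T  |             T            
F  T  F  F  |             F            
F  F  T  T  |             T            
F  F  T  F  |             F            
F  F  F  T  |             T            
F  F  F  F  |             T            
The formula is true on 10 of the 16 rows.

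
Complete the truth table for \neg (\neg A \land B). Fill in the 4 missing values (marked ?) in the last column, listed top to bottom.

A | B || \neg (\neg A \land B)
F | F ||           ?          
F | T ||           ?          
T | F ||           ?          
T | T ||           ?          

T, F, T, T

Row A=F, B=F: \neg A = T, (\neg A \land B) = F, so \neg (\neg A \land B) = T.
Row A=F, B=T: \neg A = T, (\neg A \land B) = T, so \neg (\neg A \land B) = F.
Row A=T, B=F: \neg A = F, (\neg A \land B) = F, so \neg (\neg A \land B) = T.
Row A=T, B=T: \neg A = F, (\neg A \land B) = F, so \neg (\neg A \land B) = T.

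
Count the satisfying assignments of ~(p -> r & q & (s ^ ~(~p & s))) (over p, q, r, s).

7

p  q  r  s  |  φ
1  1  1  1  |  1
1  1  1  0  |  0
1  1  0  1  |  1
1  1  0  0  |  1
1  0  1  1  |  1
1  0  1  0  |  1
1  0  0  1  |  1
1  0  0  0  |  1
0  1  1  1  |  0
0  1  1  0  |  0
0  1  0  1  |  0
0  1  0  0  |  0
0  0  1  1  |  0
0  0  1  0  |  0
0  0  0  1  |  0
0  0  0  0  |  0
The formula is true on 7 of the 16 rows.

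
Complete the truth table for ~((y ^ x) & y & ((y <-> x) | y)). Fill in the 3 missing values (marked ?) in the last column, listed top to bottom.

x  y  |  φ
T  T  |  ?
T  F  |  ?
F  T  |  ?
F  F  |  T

Row x=T, y=T: (y ^ x) = F, ((y <-> x) | y) = T, ((y ^ x) & y & ((y <-> x) | y)) = F, so the formula = T.
Row x=T, y=F: (y ^ x) = T, ((y <-> x) | y) = F, ((y ^ x) & y & ((y <-> x) | y)) = F, so the formula = T.
Row x=F, y=T: (y ^ x) = T, ((y <-> x) | y) = T, ((y ^ x) & y & ((y <-> x) | y)) = T, so the formula = F.

T, T, F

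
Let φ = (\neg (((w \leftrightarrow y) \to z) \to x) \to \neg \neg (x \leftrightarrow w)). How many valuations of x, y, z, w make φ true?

13

x | y | z | w || (w \leftrightarrow y) | (x \leftrightarrow w) | \neg (x \leftrightarrow w) | φ
T | T | T | T ||           T           |           T           |             F              | T
T | T | T | F ||           F           |           F           |             T              | T
T | T | F | T ||           T           |           T           |             F              | T
T | T | F | F ||           F           |           F           |             T              | T
T | F | T | T ||           F           |           T           |             F              | T
T | F | T | F ||           T           |           F           |             T              | T
T | F | F | T ||           F           |           T           |             F              | T
T | F | F | F ||           T           |           F           |             T              | T
F | T | T | T ||           T           |           F           |             T              | F
F | T | T | F ||           F           |           T           |             F              | T
F | T | F | T ||           T           |           F           |             T              | T
F | T | F | F ||           F           |           T           |             F              | T
F | F | T | T ||           F           |           F           |             T              | F
F | F | T | F ||           T           |           T           |             F              | T
F | F | F | T ||           F           |           F           |             T              | F
F | F | F | F ||           T           |           T           |             F              | T
The formula is true on 13 of the 16 rows.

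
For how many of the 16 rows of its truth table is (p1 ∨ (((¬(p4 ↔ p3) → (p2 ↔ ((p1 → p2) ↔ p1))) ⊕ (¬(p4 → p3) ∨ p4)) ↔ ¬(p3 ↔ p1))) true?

10

p1 | p2 | p3 | p4 || (p4 ↔ p3) | ¬(p4 ↔ p3) | (p1 → p2) | ((p1 → p2) ↔ p1) | (p2 ↔ ((p1 → p2) ↔ p1)) | (p4 → p3) | ¬(p4 → p3) | (¬(p4 → p3) ∨ p4) | (p3 ↔ p1) | ¬(p3 ↔ p1) | φ
0  | 0  | 0  | 0  ||     1     |     0      |     1     |        0         |            1            |     1     |     0      |         0         |     1     |     0      | 0
0  | 0  | 0  | 1  ||     0     |     1      |     1     |        0         |            1            |     0     |     1      |         1         |     1     |     0      | 1
0  | 0  | 1  | 0  ||     0     |     1      |     1     |        0         |            1            |     1     |     0      |         0         |     0     |     1      | 1
0  | 0  | 1  | 1  ||     1     |     0      |     1     |        0         |            1            |     1     |     0      |         1         |     0     |     1      | 0
0  | 1  | 0  | 0  ||     1     |     0      |     1     |        0         |            0            |     1     |     0      |         0         |     1     |     0      | 0
0  | 1  | 0  | 1  ||     0     |     1      |     1     |        0         |            0            |     0     |     1      |         1         |     1     |     0      | 0
0  | 1  | 1  | 0  ||     0     |     1      |     1     |        0         |            0            |     1     |     0      |         0         |     0     |     1      | 0
0  | 1  | 1  | 1  ||     1     |     0      |     1     |        0         |            0            |     1     |     0      |         1         |     0     |     1      | 0
1  | 0  | 0  | 0  ||     1     |     0      |     0     |        0         |            1            |     1     |     0      |         0         |     0     |     1      | 1
1  | 0  | 0  | 1  ||     0     |     1      |     0     |        0         |            1            |     0     |     1      |         1         |     0     |     1      | 1
1  | 0  | 1  | 0  ||     0     |     1      |     0     |        0         |            1            |     1     |     0      |         0         |     1     |     0      | 1
1  | 0  | 1  | 1  ||     1     |     0      |     0     |        0         |            1            |     1     |     0      |         1         |     1     |     0      | 1
1  | 1  | 0  | 0  ||     1     |     0      |     1     |        1         |            1            |     1     |     0      |         0         |     0     |     1      | 1
1  | 1  | 0  | 1  ||     0     |     1      |     1     |        1         |            1            |     0     |     1      |         1         |     0     |     1      | 1
1  | 1  | 1  | 0  ||     0     |     1      |     1     |        1         |            1            |     1     |     0      |         0         |     1     |     0      | 1
1  | 1  | 1  | 1  ||     1     |     0      |     1     |        1         |            1            |     1     |     0      |         1         |     1     |     0      | 1
The formula is true on 10 of the 16 rows.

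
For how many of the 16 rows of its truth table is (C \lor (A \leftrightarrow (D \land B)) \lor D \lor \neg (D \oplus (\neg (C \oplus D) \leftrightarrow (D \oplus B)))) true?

15

A | B | C | D || φ
T | T | T | T || T
T | T | T | F || T
T | T | F | T || T
T | T | F | F || F
T | F | T | T || T
T | F | T | F || T
T | F | F | T || T
T | F | F | F || T
F | T | T | T || T
F | T | T | F || T
F | T | F | T || T
F | T | F | F || T
F | F | T | T || T
F | F | T | F || T
F | F | F | T || T
F | F | F | F || T
The formula is true on 15 of the 16 rows.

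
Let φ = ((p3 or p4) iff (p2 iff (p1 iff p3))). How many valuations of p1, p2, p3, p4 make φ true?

p1 | p2 | p3 | p4 || φ
0  | 0  | 0  | 0  || 1
0  | 0  | 0  | 1  || 0
0  | 0  | 1  | 0  || 1
0  | 0  | 1  | 1  || 1
0  | 1  | 0  | 0  || 0
0  | 1  | 0  | 1  || 1
0  | 1  | 1  | 0  || 0
0  | 1  | 1  | 1  || 0
1  | 0  | 0  | 0  || 0
1  | 0  | 0  | 1  || 1
1  | 0  | 1  | 0  || 0
1  | 0  | 1  | 1  || 0
1  | 1  | 0  | 0  || 1
1  | 1  | 0  | 1  || 0
1  | 1  | 1  | 0  || 1
1  | 1  | 1  | 1  || 1
The formula is true on 8 of the 16 rows.

8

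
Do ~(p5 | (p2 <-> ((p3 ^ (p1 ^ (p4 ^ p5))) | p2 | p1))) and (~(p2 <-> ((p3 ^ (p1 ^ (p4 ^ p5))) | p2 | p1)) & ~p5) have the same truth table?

p1 | p2 | p3 | p4 | p5 || φ | ψ
T  | T  | T  | T  | T  || F | F
T  | T  | T  | T  | F  || F | F
T  | T  | T  | F  | T  || F | F
T  | T  | T  | F  | F  || F | F
T  | T  | F  | T  | T  || F | F
T  | T  | F  | T  | F  || F | F
T  | T  | F  | F  | T  || F | F
T  | T  | F  | F  | F  || F | F
T  | F  | T  | T  | T  || F | F
T  | F  | T  | T  | F  || T | T
T  | F  | T  | F  | T  || F | F
T  | F  | T  | F  | F  || T | T
T  | F  | F  | T  | T  || F | F
T  | F  | F  | T  | F  || T | T
T  | F  | F  | F  | T  || F | F
T  | F  | F  | F  | F  || T | T
F  | T  | T  | T  | T  || F | F
F  | T  | T  | T  | F  || F | F
F  | T  | T  | F  | T  || F | F
F  | T  | T  | F  | F  || F | F
F  | T  | F  | T  | T  || F | F
F  | T  | F  | T  | F  || F | F
F  | T  | F  | F  | T  || F | F
F  | T  | F  | F  | F  || F | F
F  | F  | T  | T  | T  || F | F
F  | F  | T  | T  | F  || F | F
F  | F  | T  | F  | T  || F | F
F  | F  | T  | F  | F  || T | T
F  | F  | F  | T  | T  || F | F
F  | F  | F  | T  | F  || T | T
F  | F  | F  | F  | T  || F | F
F  | F  | F  | F  | F  || F | F
The columns for φ and ψ agree on every row, so they are logically equivalent.

equivalent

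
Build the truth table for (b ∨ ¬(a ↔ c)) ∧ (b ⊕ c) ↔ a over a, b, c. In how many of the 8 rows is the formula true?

3

a  b  c  |  (a ↔ c)  ¬(a ↔ c)  (b ∨ ¬(a ↔ c))  (b ⊕ c)  ((b ∨ ¬(a ↔ c)) ∧ (b ⊕ c))  (((b ∨ ¬(a ↔ c)) ∧ (b ⊕ c)) ↔ a)
0  0  0  |     1        0            0            0                 0                              1                
0  0  1  |     0        1            1            1                 1                              0                
0  1  0  |     1        0            1            1                 1                              0                
0  1  1  |     0        1            1            0                 0                              1                
1  0  0  |     0        1            1            0                 0                              0                
1  0  1  |     1        0            0            1                 0                              0                
1  1  0  |     0        1            1            1                 1                              1                
1  1  1  |     1        0            1            0                 0                              0                
The formula is true on 3 of the 8 rows.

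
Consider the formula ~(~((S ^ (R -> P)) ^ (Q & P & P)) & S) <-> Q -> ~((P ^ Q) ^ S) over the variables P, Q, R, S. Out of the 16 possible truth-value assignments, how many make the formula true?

P | Q | R | S || φ
0 | 0 | 0 | 0 || 1
0 | 0 | 0 | 1 || 0
0 | 0 | 1 | 0 || 1
0 | 0 | 1 | 1 || 1
0 | 1 | 0 | 0 || 0
0 | 1 | 0 | 1 || 0
0 | 1 | 1 | 0 || 0
0 | 1 | 1 | 1 || 1
1 | 0 | 0 | 0 || 1
1 | 0 | 0 | 1 || 0
1 | 0 | 1 | 0 || 1
1 | 0 | 1 | 1 || 0
1 | 1 | 0 | 0 || 1
1 | 1 | 0 | 1 || 0
1 | 1 | 1 | 0 || 1
1 | 1 | 1 | 1 || 0
The formula is true on 8 of the 16 rows.

8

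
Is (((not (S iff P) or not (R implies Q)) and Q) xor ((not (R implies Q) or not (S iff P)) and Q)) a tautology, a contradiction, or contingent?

P | Q | R | S | (S iff P) | not (S iff P) | (R implies Q) | not (R implies Q) | φ
- | - | - | - | --------- | ------------- | ------------- | ----------------- | -
0 | 0 | 0 | 0 |     1     |       0       |       1       |         0         | 0
0 | 0 | 0 | 1 |     0     |       1       |       1       |         0         | 0
0 | 0 | 1 | 0 |     1     |       0       |       0       |         1         | 0
0 | 0 | 1 | 1 |     0     |       1       |       0       |         1         | 0
0 | 1 | 0 | 0 |     1     |       0       |       1       |         0         | 0
0 | 1 | 0 | 1 |     0     |       1       |       1       |         0         | 0
0 | 1 | 1 | 0 |     1     |       0       |       1       |         0         | 0
0 | 1 | 1 | 1 |     0     |       1       |       1       |         0         | 0
1 | 0 | 0 | 0 |     0     |       1       |       1       |         0         | 0
1 | 0 | 0 | 1 |     1     |       0       |       1       |         0         | 0
1 | 0 | 1 | 0 |     0     |       1       |       0       |         1         | 0
1 | 0 | 1 | 1 |     1     |       0       |       0       |         1         | 0
1 | 1 | 0 | 0 |     0     |       1       |       1       |         0         | 0
1 | 1 | 0 | 1 |     1     |       0       |       1       |         0         | 0
1 | 1 | 1 | 0 |     0     |       1       |       1       |         0         | 0
1 | 1 | 1 | 1 |     1     |       0       |       1       |         0         | 0
Every row is 0, so the formula is a contradiction.

contradiction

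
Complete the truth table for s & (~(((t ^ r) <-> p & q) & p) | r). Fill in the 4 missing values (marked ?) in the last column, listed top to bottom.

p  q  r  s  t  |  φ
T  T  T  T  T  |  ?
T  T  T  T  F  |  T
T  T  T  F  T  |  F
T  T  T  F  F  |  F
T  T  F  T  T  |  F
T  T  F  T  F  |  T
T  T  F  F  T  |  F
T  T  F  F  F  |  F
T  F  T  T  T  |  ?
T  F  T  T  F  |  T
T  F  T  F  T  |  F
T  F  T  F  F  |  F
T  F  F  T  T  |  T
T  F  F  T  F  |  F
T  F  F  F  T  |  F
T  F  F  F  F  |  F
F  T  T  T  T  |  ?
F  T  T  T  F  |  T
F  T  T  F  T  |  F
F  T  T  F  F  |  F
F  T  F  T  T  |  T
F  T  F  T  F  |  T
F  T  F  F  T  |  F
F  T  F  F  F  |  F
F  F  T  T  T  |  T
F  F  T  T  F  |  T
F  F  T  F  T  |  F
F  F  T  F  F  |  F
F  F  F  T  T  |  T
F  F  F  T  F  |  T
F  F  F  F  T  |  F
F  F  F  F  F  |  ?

Row p=T, q=T, r=T, s=T, t=T: (~(((t ^ r) <-> p & q) & p) | r) = T, so the formula = T.
Row p=T, q=F, r=T, s=T, t=T: (~(((t ^ r) <-> p & q) & p) | r) = T, so the formula = T.
Row p=F, q=T, r=T, s=T, t=T: (~(((t ^ r) <-> p & q) & p) | r) = T, so the formula = T.
Row p=F, q=F, r=F, s=F, t=F: (~(((t ^ r) <-> p & q) & p) | r) = T, so the formula = F.

T, T, T, F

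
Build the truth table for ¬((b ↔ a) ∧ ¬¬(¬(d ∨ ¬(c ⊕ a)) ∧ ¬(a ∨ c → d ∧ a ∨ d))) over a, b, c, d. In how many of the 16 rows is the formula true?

14

a | b | c | d | φ
- | - | - | - | -
1 | 1 | 1 | 1 | 1
1 | 1 | 1 | 0 | 1
1 | 1 | 0 | 1 | 1
1 | 1 | 0 | 0 | 0
1 | 0 | 1 | 1 | 1
1 | 0 | 1 | 0 | 1
1 | 0 | 0 | 1 | 1
1 | 0 | 0 | 0 | 1
0 | 1 | 1 | 1 | 1
0 | 1 | 1 | 0 | 1
0 | 1 | 0 | 1 | 1
0 | 1 | 0 | 0 | 1
0 | 0 | 1 | 1 | 1
0 | 0 | 1 | 0 | 0
0 | 0 | 0 | 1 | 1
0 | 0 | 0 | 0 | 1
The formula is true on 14 of the 16 rows.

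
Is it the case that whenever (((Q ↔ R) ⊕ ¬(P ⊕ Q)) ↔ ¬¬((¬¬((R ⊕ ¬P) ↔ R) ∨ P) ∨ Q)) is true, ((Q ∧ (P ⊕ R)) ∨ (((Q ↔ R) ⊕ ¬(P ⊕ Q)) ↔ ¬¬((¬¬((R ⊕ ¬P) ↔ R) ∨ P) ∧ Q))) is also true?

no

P  Q  R  |  φ  ψ
F  F  F  |  T  T
F  F  T  |  F  F
F  T  F  |  F  T
F  T  T  |  T  T
T  F  F  |  T  F
T  F  T  |  F  T
T  T  F  |  T  T
T  T  T  |  F  F
At P=T, Q=F, R=F we have φ true but ψ false, so φ does not entail ψ.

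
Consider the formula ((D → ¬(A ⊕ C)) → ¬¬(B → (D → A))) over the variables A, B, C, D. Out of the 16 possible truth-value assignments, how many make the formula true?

A | B | C | D || (A ⊕ C) | ¬(A ⊕ C) | (D → ¬(A ⊕ C)) | (D → A) | (B → (D → A)) | ¬(B → (D → A)) | ¬¬(B → (D → A)) | φ
F | F | F | F ||    F    |    T     |       T        |    T    |       T       |       F        |        T        | T
F | F | F | T ||    F    |    T     |       T        |    F    |       T       |       F        |        T        | T
F | F | T | F ||    T    |    F     |       T        |    T    |       T       |       F        |        T        | T
F | F | T | T ||    T    |    F     |       F        |    F    |       T       |       F        |        T        | T
F | T | F | F ||    F    |    T     |       T        |    T    |       T       |       F        |        T        | T
F | T | F | T ||    F    |    T     |       T        |    F    |       F       |       T        |        F        | F
F | T | T | F ||    T    |    F     |       T        |    T    |       T       |       F        |        T        | T
F | T | T | T ||    T    |    F     |       F        |    F    |       F       |       T        |        F        | T
T | F | F | F ||    T    |    F     |       T        |    T    |       T       |       F        |        T        | T
T | F | F | T ||    T    |    F     |       F        |    T    |       T       |       F        |        T        | T
T | F | T | F ||    F    |    T     |       T        |    T    |       T       |       F        |        T        | T
T | F | T | T ||    F    |    T     |       T        |    T    |       T       |       F        |        T        | T
T | T | F | F ||    T    |    F     |       T        |    T    |       T       |       F        |        T        | T
T | T | F | T ||    T    |    F     |       F        |    T    |       T       |       F        |        T        | T
T | T | T | F ||    F    |    T     |       T        |    T    |       T       |       F        |        T        | T
T | T | T | T ||    F    |    T     |       T        |    T    |       T       |       F        |        T        | T
The formula is true on 15 of the 16 rows.

15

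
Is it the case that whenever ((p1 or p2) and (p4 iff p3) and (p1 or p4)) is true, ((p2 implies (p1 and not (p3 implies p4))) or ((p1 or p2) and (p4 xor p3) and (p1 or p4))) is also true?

no

p1 | p2 | p3 | p4 | φ | ψ
-- | -- | -- | -- | - | -
F  | F  | F  | F  | F | T
F  | F  | F  | T  | F | T
F  | F  | T  | F  | F | T
F  | F  | T  | T  | F | T
F  | T  | F  | F  | F | F
F  | T  | F  | T  | F | T
F  | T  | T  | F  | F | F
F  | T  | T  | T  | T | F
T  | F  | F  | F  | T | T
T  | F  | F  | T  | F | T
T  | F  | T  | F  | F | T
T  | F  | T  | T  | T | T
T  | T  | F  | F  | T | F
T  | T  | F  | T  | F | T
T  | T  | T  | F  | F | T
T  | T  | T  | T  | T | F
At p1=F, p2=T, p3=T, p4=T we have φ true but ψ false, so φ does not entail ψ.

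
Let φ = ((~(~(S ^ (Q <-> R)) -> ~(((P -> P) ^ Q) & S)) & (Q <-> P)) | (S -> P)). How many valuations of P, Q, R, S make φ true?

13

P | Q | R | S || (Q <-> R) | (S ^ (Q <-> R)) | ~(S ^ (Q <-> R)) | (P -> P) | ((P -> P) ^ Q) | (((P -> P) ^ Q) & S) | ~(((P -> P) ^ Q) & S) | (Q <-> P) | (S -> P) | φ
T | T | T | T ||     T     |        F        |        T         |    T     |       F        |          F           |           T           |     T     |    T     | T
T | T | T | F ||     T     |        T        |        F         |    T     |       F        |          F           |           T           |     T     |    T     | T
T | T | F | T ||     F     |        T        |        F         |    T     |       F        |          F           |           T           |     T     |    T     | T
T | T | F | F ||     F     |        F        |        T         |    T     |       F        |          F           |           T           |     T     |    T     | T
T | F | T | T ||     F     |        T        |        F         |    T     |       T        |          T           |           F           |     F     |    T     | T
T | F | T | F ||     F     |        F        |        T         |    T     |       T        |          F           |           T           |     F     |    T     | T
T | F | F | T ||     T     |        F        |        T         |    T     |       T        |          T           |           F           |     F     |    T     | T
T | F | F | F ||     T     |        T        |        F         |    T     |       T        |          F           |           T           |     F     |    T     | T
F | T | T | T ||     T     |        F        |        T         |    T     |       F        |          F           |           T           |     F     |    F     | F
F | T | T | F ||     T     |        T        |        F         |    T     |       F        |          F           |           T           |     F     |    T     | T
F | T | F | T ||     F     |        T        |        F         |    T     |       F        |          F           |           T           |     F     |    F     | F
F | T | F | F ||     F     |        F        |        T         |    T     |       F        |          F           |           T           |     F     |    T     | T
F | F | T | T ||     F     |        T        |        F         |    T     |       T        |          T           |           F           |     T     |    F     | F
F | F | T | F ||     F     |        F        |        T         |    T     |       T        |          F           |           T           |     T     |    T     | T
F | F | F | T ||     T     |        F        |        T         |    T     |       T        |          T           |           F           |     T     |    F     | T
F | F | F | F ||     T     |        T        |        F         |    T     |       T        |          F           |           T           |     T     |    T     | T
The formula is true on 13 of the 16 rows.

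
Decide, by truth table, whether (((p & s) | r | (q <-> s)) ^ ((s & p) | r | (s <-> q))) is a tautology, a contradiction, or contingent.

p  q  r  s     (p & s)  (q <-> s)  ((p & s) | r | (q <-> s))  (s & p)  (s <-> q)  ((s & p) | r | (s <-> q))  φ
F  F  F  F        F         T                  T                 F         T                  T              F
F  F  F  T        F         F                  F                 F         F                  F              F
F  F  T  F        F         T                  T                 F         T                  T              F
F  F  T  T        F         F                  T                 F         F                  T              F
F  T  F  F        F         F                  F                 F         F                  F              F
F  T  F  T        F         T                  T                 F         T                  T              F
F  T  T  F        F         F                  T                 F         F                  T              F
F  T  T  T        F         T                  T                 F         T                  T              F
T  F  F  F        F         T                  T                 F         T                  T              F
T  F  F  T        T         F                  T                 T         F                  T              F
T  F  T  F        F         T                  T                 F         T                  T              F
T  F  T  T        T         F                  T                 T         F                  T              F
T  T  F  F        F         F                  F                 F         F                  F              F
T  T  F  T        T         T                  T                 T         T                  T              F
T  T  T  F        F         F                  T                 F         F                  T              F
T  T  T  T        T         T                  T                 T         T                  T              F
Every row is F, so the formula is a contradiction.

contradiction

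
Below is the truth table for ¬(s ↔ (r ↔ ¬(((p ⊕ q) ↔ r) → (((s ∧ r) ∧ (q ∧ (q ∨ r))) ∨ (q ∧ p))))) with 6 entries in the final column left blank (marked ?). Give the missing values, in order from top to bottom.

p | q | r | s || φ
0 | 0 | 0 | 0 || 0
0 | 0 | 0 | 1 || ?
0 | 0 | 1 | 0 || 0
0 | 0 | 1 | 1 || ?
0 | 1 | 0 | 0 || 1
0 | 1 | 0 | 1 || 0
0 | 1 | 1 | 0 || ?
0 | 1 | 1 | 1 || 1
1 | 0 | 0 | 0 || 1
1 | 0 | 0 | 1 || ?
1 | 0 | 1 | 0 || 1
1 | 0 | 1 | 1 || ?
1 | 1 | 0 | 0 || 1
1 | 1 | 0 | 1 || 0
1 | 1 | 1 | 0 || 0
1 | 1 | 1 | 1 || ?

Row p=0, q=0, r=0, s=1: (r ↔ ¬(((p ⊕ q) ↔ r) → (((s ∧ r) ∧ (q ∧ (q ∨ r))) ∨ (q ∧ p)))) = 0, (s ↔ (r ↔ ¬(((p ⊕ q) ↔ r) → (((s ∧ r) ∧ (q ∧ (q ∨ r))) ∨ (q ∧ p))))) = 0, so the formula = 1.
Row p=0, q=0, r=1, s=1: (r ↔ ¬(((p ⊕ q) ↔ r) → (((s ∧ r) ∧ (q ∧ (q ∨ r))) ∨ (q ∧ p)))) = 0, (s ↔ (r ↔ ¬(((p ⊕ q) ↔ r) → (((s ∧ r) ∧ (q ∧ (q ∨ r))) ∨ (q ∧ p))))) = 0, so the formula = 1.
Row p=0, q=1, r=1, s=0: (r ↔ ¬(((p ⊕ q) ↔ r) → (((s ∧ r) ∧ (q ∧ (q ∨ r))) ∨ (q ∧ p)))) = 1, (s ↔ (r ↔ ¬(((p ⊕ q) ↔ r) → (((s ∧ r) ∧ (q ∧ (q ∨ r))) ∨ (q ∧ p))))) = 0, so the formula = 1.
Row p=1, q=0, r=0, s=1: (r ↔ ¬(((p ⊕ q) ↔ r) → (((s ∧ r) ∧ (q ∧ (q ∨ r))) ∨ (q ∧ p)))) = 1, (s ↔ (r ↔ ¬(((p ⊕ q) ↔ r) → (((s ∧ r) ∧ (q ∧ (q ∨ r))) ∨ (q ∧ p))))) = 1, so the formula = 0.
Row p=1, q=0, r=1, s=1: (r ↔ ¬(((p ⊕ q) ↔ r) → (((s ∧ r) ∧ (q ∧ (q ∨ r))) ∨ (q ∧ p)))) = 1, (s ↔ (r ↔ ¬(((p ⊕ q) ↔ r) → (((s ∧ r) ∧ (q ∧ (q ∨ r))) ∨ (q ∧ p))))) = 1, so the formula = 0.
Row p=1, q=1, r=1, s=1: (r ↔ ¬(((p ⊕ q) ↔ r) → (((s ∧ r) ∧ (q ∧ (q ∨ r))) ∨ (q ∧ p)))) = 0, (s ↔ (r ↔ ¬(((p ⊕ q) ↔ r) → (((s ∧ r) ∧ (q ∧ (q ∨ r))) ∨ (q ∧ p))))) = 0, so the formula = 1.

1, 1, 1, 0, 0, 1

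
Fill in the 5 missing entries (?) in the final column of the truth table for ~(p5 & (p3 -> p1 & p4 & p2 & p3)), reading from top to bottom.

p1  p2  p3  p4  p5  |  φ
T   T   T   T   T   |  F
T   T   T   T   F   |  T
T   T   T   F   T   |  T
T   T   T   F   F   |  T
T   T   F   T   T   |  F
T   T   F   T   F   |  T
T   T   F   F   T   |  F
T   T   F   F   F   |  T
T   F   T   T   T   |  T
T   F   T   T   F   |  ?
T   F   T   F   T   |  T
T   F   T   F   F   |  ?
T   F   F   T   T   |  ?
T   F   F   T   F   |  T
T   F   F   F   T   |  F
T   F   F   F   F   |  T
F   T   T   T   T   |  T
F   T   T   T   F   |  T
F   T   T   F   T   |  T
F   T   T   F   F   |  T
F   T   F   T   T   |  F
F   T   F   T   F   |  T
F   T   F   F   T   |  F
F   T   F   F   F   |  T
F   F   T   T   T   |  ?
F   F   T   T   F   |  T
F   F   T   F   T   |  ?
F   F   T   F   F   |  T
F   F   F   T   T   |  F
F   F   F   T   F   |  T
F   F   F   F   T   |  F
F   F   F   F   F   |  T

Row p1=T, p2=F, p3=T, p4=T, p5=F: (p3 -> p1 & p4 & p2 & p3) = F, (p5 & (p3 -> p1 & p4 & p2 & p3)) = F, so the formula = T.
Row p1=T, p2=F, p3=T, p4=F, p5=F: (p3 -> p1 & p4 & p2 & p3) = F, (p5 & (p3 -> p1 & p4 & p2 & p3)) = F, so the formula = T.
Row p1=T, p2=F, p3=F, p4=T, p5=T: (p3 -> p1 & p4 & p2 & p3) = T, (p5 & (p3 -> p1 & p4 & p2 & p3)) = T, so the formula = F.
Row p1=F, p2=F, p3=T, p4=T, p5=T: (p3 -> p1 & p4 & p2 & p3) = F, (p5 & (p3 -> p1 & p4 & p2 & p3)) = F, so the formula = T.
Row p1=F, p2=F, p3=T, p4=F, p5=T: (p3 -> p1 & p4 & p2 & p3) = F, (p5 & (p3 -> p1 & p4 & p2 & p3)) = F, so the formula = T.

T, T, F, T, T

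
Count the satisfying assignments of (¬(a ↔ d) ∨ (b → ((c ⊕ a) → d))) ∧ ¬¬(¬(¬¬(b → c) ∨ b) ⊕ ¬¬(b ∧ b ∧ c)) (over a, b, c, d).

3

  a      b      c      d    |    φ  
 True   True   True   True  |   True
 True   True   True  False  |   True
 True   True  False   True  |  False
 True   True  False  False  |  False
 True  False   True   True  |  False
 True  False   True  False  |  False
 True  False  False   True  |  False
 True  False  False  False  |  False
False   True   True   True  |   True
False   True   True  False  |  False
False   True  False   True  |  False
False   True  False  False  |  False
False  False   True   True  |  False
False  False   True  False  |  False
False  False  False   True  |  False
False  False  False  False  |  False
The formula is true on 3 of the 16 rows.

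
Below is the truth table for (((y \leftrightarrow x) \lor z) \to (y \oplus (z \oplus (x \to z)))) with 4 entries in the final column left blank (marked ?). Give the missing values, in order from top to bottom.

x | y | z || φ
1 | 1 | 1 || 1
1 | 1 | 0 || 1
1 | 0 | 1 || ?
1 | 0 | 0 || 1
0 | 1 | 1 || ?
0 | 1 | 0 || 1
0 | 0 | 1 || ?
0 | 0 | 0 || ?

0, 1, 0, 1

Row x=1, y=0, z=1: ((y \leftrightarrow x) \lor z) = 1, (y \oplus (z \oplus (x \to z))) = 0, so the formula = 0.
Row x=0, y=1, z=1: ((y \leftrightarrow x) \lor z) = 1, (y \oplus (z \oplus (x \to z))) = 1, so the formula = 1.
Row x=0, y=0, z=1: ((y \leftrightarrow x) \lor z) = 1, (y \oplus (z \oplus (x \to z))) = 0, so the formula = 0.
Row x=0, y=0, z=0: ((y \leftrightarrow x) \lor z) = 1, (y \oplus (z \oplus (x \to z))) = 1, so the formula = 1.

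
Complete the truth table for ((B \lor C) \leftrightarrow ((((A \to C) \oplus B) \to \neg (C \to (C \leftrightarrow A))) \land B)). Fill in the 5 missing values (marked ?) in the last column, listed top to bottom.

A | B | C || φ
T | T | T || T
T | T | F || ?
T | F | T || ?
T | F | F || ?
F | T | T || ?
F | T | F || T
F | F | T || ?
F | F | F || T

Row A=T, B=T, C=F: (B \lor C) = T, ((((A \to C) \oplus B) \to \neg (C \to (C \leftrightarrow A))) \land B) = F, so the formula = F.
Row A=T, B=F, C=T: (B \lor C) = T, ((((A \to C) \oplus B) \to \neg (C \to (C \leftrightarrow A))) \land B) = F, so the formula = F.
Row A=T, B=F, C=F: (B \lor C) = F, ((((A \to C) \oplus B) \to \neg (C \to (C \leftrightarrow A))) \land B) = F, so the formula = T.
Row A=F, B=T, C=T: (B \lor C) = T, ((((A \to C) \oplus B) \to \neg (C \to (C \leftrightarrow A))) \land B) = T, so the formula = T.
Row A=F, B=F, C=T: (B \lor C) = T, ((((A \to C) \oplus B) \to \neg (C \to (C \leftrightarrow A))) \land B) = F, so the formula = F.

F, F, T, T, F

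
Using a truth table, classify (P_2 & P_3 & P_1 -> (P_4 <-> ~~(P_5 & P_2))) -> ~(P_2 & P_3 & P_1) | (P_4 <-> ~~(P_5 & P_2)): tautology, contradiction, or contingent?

P_1  P_2  P_3  P_4  P_5  |  φ
 T    T    T    T    T   |  T
 T    T    T    T    F   |  T
 T    T    T    F    T   |  T
 T    T    T    F    F   |  T
 T    T    F    T    T   |  T
 T    T    F    T    F   |  T
 T    T    F    F    T   |  T
 T    T    F    F    F   |  T
 T    F    T    T    T   |  T
 T    F    T    T    F   |  T
 T    F    T    F    T   |  T
 T    F    T    F    F   |  T
 T    F    F    T    T   |  T
 T    F    F    T    F   |  T
 T    F    F    F    T   |  T
 T    F    F    F    F   |  T
 F    T    T    T    T   |  T
 F    T    T    T    F   |  T
 F    T    T    F    T   |  T
 F    T    T    F    F   |  T
 F    T    F    T    T   |  T
 F    T    F    T    F   |  T
 F    T    F    F    T   |  T
 F    T    F    F    F   |  T
 F    F    T    T    T   |  T
 F    F    T    T    F   |  T
 F    F    T    F    T   |  T
 F    F    T    F    F   |  T
 F    F    F    T    T   |  T
 F    F    F    T    F   |  T
 F    F    F    F    T   |  T
 F    F    F    F    F   |  T
Every row is T, so the formula is a tautology.

tautology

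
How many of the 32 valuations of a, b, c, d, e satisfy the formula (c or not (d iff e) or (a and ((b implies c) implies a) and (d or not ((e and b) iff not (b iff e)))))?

  a      b      c      d      e    |    φ  
False  False  False  False  False  |  False
False  False  False  False   True  |   True
False  False  False   True  False  |   True
False  False  False   True   True  |  False
False  False   True  False  False  |   True
False  False   True  False   True  |   True
False  False   True   True  False  |   True
False  False   True   True   True  |   True
False   True  False  False  False  |  False
False   True  False  False   True  |   True
False   True  False   True  False  |   True
False   True  False   True   True  |  False
False   True   True  False  False  |   True
False   True   True  False   True  |   True
False   True   True   True  False  |   True
False   True   True   True   True  |   True
 True  False  False  False  False  |  False
 True  False  False  False   True  |   True
 True  False  False   True  False  |   True
 True  False  False   True   True  |   True
 True  False   True  False  False  |   True
 True  False   True  False   True  |   True
 True  False   True   True  False  |   True
 True  False   True   True   True  |   True
 True   True  False  False  False  |   True
 True   True  False  False   True  |   True
 True   True  False   True  False  |   True
 True   True  False   True   True  |   True
 True   True   True  False  False  |   True
 True   True   True  False   True  |   True
 True   True   True   True  False  |   True
 True   True   True   True   True  |   True
The formula is true on 27 of the 32 rows.

27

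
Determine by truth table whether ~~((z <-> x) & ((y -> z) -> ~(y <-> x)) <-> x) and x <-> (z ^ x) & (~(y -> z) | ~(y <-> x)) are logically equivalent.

not equivalent

x | y | z || φ | ψ
T | T | T || F | F
T | T | F || F | T
T | F | T || T | F
T | F | F || F | T
F | T | T || T | F
F | T | F || F | T
F | F | T || T | T
F | F | F || T | T
The columns differ at x=T, y=T, z=F (φ=F, ψ=T), so they are not equivalent.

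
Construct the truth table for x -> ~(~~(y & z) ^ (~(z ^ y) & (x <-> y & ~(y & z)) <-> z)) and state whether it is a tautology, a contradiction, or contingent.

x | y | z || φ
F | F | F || T
F | F | T || T
F | T | F || T
F | T | T || T
T | F | F || F
T | F | T || T
T | T | F || F
T | T | T || F
5 of 8 rows are T, so the formula is contingent.

contingent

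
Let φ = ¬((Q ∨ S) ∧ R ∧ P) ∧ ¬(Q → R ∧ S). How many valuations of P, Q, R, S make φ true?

P  Q  R  S  |  (Q ∨ S)  ((Q ∨ S) ∧ R ∧ P)  ¬((Q ∨ S) ∧ R ∧ P)  (R ∧ S)  (Q → (R ∧ S))  ¬(Q → (R ∧ S))  φ
F  F  F  F  |     F             F                  T              F           T              F         F
F  F  F  T  |     T             F                  T              F           T              F         F
F  F  T  F  |     F             F                  T              F           T              F         F
F  F  T  T  |     T             F                  T              T           T              F         F
F  T  F  F  |     T             F                  T              F           F              T         T
F  T  F  T  |     T             F                  T              F           F              T         T
F  T  T  F  |     T             F                  T              F           F              T         T
F  T  T  T  |     T             F                  T              T           T              F         F
T  F  F  F  |     F             F                  T              F           T              F         F
T  F  F  T  |     T             F                  T              F           T              F         F
T  F  T  F  |     F             F                  T              F           T              F         F
T  F  T  T  |     T             T                  F              T           T              F         F
T  T  F  F  |     T             F                  T              F           F              T         T
T  T  F  T  |     T             F                  T              F           F              T         T
T  T  T  F  |     T             T                  F              F           F              T         F
T  T  T  T  |     T             T                  F              T           T              F         F
The formula is true on 5 of the 16 rows.

5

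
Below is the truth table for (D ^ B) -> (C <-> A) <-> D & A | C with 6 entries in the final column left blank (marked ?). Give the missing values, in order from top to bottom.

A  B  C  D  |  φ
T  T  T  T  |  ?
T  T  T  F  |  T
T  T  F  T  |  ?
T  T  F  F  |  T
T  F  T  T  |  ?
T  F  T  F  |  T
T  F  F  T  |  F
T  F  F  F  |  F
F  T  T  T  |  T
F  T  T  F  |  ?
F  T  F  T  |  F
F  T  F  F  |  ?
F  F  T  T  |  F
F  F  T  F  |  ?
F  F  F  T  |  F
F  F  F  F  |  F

Row A=T, B=T, C=T, D=T: ((D ^ B) -> (C <-> A)) = T, (D & A | C) = T, so the formula = T.
Row A=T, B=T, C=F, D=T: ((D ^ B) -> (C <-> A)) = T, (D & A | C) = T, so the formula = T.
Row A=T, B=F, C=T, D=T: ((D ^ B) -> (C <-> A)) = T, (D & A | C) = T, so the formula = T.
Row A=F, B=T, C=T, D=F: ((D ^ B) -> (C <-> A)) = F, (D & A | C) = T, so the formula = F.
Row A=F, B=T, C=F, D=F: ((D ^ B) -> (C <-> A)) = T, (D & A | C) = F, so the formula = F.
Row A=F, B=F, C=T, D=F: ((D ^ B) -> (C <-> A)) = T, (D & A | C) = T, so the formula = T.

T, T, T, F, F, T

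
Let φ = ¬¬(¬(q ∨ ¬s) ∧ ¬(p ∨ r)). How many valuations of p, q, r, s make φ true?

1

p | q | r | s || ¬¬(¬(q ∨ ¬s) ∧ ¬(p ∨ r))
F | F | F | F ||            F            
F | F | F | T ||            T            
F | F | T | F ||            F            
F | F | T | T ||            F            
F | T | F | F ||            F            
F | T | F | T ||            F            
F | T | T | F ||            F            
F | T | T | T ||            F            
T | F | F | F ||            F            
T | F | F | T ||            F            
T | F | T | F ||            F            
T | F | T | T ||            F            
T | T | F | F ||            F            
T | T | F | T ||            F            
T | T | T | F ||            F            
T | T | T | T ||            F            
The formula is true on 1 of the 16 rows.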